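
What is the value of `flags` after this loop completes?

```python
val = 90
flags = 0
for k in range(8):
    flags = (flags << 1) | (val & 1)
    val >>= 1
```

Reverse lowest 8 bits of 90
`flags` takes the values: 0 → 1 → 2 → 5 → 11 → 22 → 45 → 90

Answer: 90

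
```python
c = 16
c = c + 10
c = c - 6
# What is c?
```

Trace:
`c = 16` → c = 16
`c = c + 10` → c = 26
`c = c - 6` → c = 20
So c = 20

Answer: 20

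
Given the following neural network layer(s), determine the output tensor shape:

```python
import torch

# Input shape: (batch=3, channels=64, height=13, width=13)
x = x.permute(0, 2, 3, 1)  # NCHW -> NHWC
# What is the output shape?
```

Input: (3, 64, 13, 13) -> Output: (3, 13, 13, 64)

Answer: (3, 13, 13, 64)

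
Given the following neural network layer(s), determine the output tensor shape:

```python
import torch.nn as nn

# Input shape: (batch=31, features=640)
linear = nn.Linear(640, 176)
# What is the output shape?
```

Input: (31, 640) -> Output: (31, 176)

Answer: (31, 176)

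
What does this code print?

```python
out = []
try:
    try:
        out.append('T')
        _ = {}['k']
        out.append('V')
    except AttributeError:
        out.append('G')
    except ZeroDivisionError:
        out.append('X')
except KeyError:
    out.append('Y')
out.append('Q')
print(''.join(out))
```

Execution trace: 'T' (try body) → 'Y' (outer except KeyError) → 'Q' (after the try/except). Output: TYQ

Answer: TYQ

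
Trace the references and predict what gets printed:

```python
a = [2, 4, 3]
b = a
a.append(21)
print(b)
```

Key concept: basic list aliasing.
Step by step:
`a = [2, 4, 3]` → a = [2, 4, 3]
`b = a` → b = [2, 4, 3] (same object as a)
`a.append(21)` → a = [2, 4, 3, 21] (same object as b); b = [2, 4, 3, 21] (same object as a)
`print(b)` → prints [2, 4, 3, 21]

Answer: [2, 4, 3, 21]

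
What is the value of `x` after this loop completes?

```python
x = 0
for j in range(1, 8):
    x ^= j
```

XOR of 1 to 7
`x` takes the values: 0 → 1 → 3 → 0 → 4 → 1 → 7 → 0

Answer: 0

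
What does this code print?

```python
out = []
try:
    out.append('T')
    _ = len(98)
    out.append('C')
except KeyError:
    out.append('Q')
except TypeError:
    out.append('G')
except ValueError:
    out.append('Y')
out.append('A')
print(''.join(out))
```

Execution trace: 'T' (try body) → 'G' (except TypeError) → 'A' (after the try/except). Output: TGA

Answer: TGA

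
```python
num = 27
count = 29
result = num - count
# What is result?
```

Trace:
`num = 27` → num = 27
`count = 29` → count = 29
`result = num - count` → result = -2
So result = -2

Answer: -2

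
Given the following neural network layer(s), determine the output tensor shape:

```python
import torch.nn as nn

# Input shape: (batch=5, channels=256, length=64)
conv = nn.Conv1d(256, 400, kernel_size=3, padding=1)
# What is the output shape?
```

Input: (5, 256, 64) -> Output: (5, 400, 64)

Answer: (5, 400, 64)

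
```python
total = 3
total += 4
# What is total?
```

Trace:
`total = 3` → total = 3
`total += 4` → total = 7
So total = 7

Answer: 7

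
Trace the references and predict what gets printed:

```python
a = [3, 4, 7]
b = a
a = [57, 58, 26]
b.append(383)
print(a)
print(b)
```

Key concept: rebinding vs mutation: a is rebound to a new list, b still points at the original.
Step by step:
`a = [3, 4, 7]` → a = [3, 4, 7]
`b = a` → b = [3, 4, 7] (same object as a)
`a = [57, 58, 26]` → a = [57, 58, 26]
`b.append(383)` → b = [3, 4, 7, 383]
`print(a)` → prints [57, 58, 26]
`print(b)` → prints [3, 4, 7, 383]

Answer:
[57, 58, 26]
[3, 4, 7, 383]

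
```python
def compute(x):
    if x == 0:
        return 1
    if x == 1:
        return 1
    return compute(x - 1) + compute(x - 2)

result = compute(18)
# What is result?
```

Build up from base cases: compute(0)=1, compute(1)=1, compute(2)=2, compute(3)=3, compute(4)=5, compute(5)=8, compute(6)=13, ..., compute(18)=4181

Answer: 4181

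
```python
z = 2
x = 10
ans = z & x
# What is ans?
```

Trace:
`z = 2` → z = 2
`x = 10` → x = 10
`ans = z & x` → ans = 2
So ans = 2

Answer: 2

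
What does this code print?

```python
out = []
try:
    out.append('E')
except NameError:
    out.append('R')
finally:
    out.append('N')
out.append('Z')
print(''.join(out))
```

Execution trace: 'E' (try body, no exception) → 'N' (finally) → 'Z' (after the try/except). Output: ENZ

Answer: ENZ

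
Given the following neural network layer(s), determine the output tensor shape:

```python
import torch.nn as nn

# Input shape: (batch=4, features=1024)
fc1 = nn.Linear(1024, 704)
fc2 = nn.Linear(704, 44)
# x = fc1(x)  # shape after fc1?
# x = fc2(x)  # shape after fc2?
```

Input: (4, 1024) -> after fc1: (4, 704) -> Output: (4, 44)

Answer: (4, 44)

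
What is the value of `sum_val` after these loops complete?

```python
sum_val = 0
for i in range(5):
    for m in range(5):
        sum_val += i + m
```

Sum of all i+m for i,m in 5x5
`sum_val` takes the values: 0 → 1 → 3 → 6 → 10 → 11 → 13 → 16 → 20 → 25 → 27 → 30 → 34 → 39 → 45 → 48 → 52 → 57 → 63 → 70 → 74 → 79 → 85 → 92 → 100

Answer: 100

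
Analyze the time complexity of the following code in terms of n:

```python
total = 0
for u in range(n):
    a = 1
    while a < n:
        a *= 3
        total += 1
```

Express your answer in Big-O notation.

Each loop level contributes: n × log n. Multiplying the contributions gives O(n log n).

Answer: O(n log n)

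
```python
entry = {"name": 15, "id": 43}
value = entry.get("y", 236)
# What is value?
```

Trace:
`entry = {"name": 15, "id": 43}` → entry = {'name': 15, 'id': 43}
`value = entry.get("y", 236)` → value = 236
So value = 236

Answer: 236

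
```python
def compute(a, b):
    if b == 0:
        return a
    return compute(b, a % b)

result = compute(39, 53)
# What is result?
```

compute(39, 53) -> compute(53, 39) -> compute(39, 14) -> compute(14, 11) -> compute(11, 3) -> compute(3, 2) -> compute(2, 1) -> compute(1, 0) -> 1

Answer: 1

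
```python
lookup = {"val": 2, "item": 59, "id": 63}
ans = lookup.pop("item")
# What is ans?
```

Trace:
`lookup = {"val": 2, "item": 59, "id": 63}` → lookup = {'val': 2, 'item': 59, 'id': 63}
`ans = lookup.pop("item")` → lookup = {'val': 2, 'id': 63}; ans = 59
So ans = 59

Answer: 59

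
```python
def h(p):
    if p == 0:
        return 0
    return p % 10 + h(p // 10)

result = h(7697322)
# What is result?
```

Sum of digits of 7697322: 2 + 2 + 3 + 7 + 9 + 6 + 7 = 36

Answer: 36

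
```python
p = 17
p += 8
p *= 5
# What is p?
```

Trace:
`p = 17` → p = 17
`p += 8` → p = 25
`p *= 5` → p = 125
So p = 125

Answer: 125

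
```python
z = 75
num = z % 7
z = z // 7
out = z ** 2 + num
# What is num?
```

Trace:
`z = 75` → z = 75
`num = z % 7` → num = 5
`z = z // 7` → z = 10
`out = z ** 2 + num` → out = 105
So num = 5

Answer: 5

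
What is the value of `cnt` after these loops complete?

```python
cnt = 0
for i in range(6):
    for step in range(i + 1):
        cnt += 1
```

Triangle: 1 + 2 + ... + 6
`cnt` takes the values: 0 → 1 → 2 → 3 → 4 → 5 → 6 → 7 → 8 → 9 → 10 → 11 → 12 → 13 → 14 → 15 → 16 → 17 → 18 → 19 → 20 → 21

Answer: 21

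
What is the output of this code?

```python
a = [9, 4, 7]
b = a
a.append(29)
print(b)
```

Key concept: basic list aliasing.
Step by step:
`a = [9, 4, 7]` → a = [9, 4, 7]
`b = a` → b = [9, 4, 7] (same object as a)
`a.append(29)` → a = [9, 4, 7, 29] (same object as b); b = [9, 4, 7, 29] (same object as a)
`print(b)` → prints [9, 4, 7, 29]

Answer: [9, 4, 7, 29]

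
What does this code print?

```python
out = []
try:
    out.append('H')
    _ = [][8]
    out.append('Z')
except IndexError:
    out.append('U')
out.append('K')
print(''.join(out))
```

Execution trace: 'H' (try body) → 'U' (except IndexError) → 'K' (after the try/except). Output: HUK

Answer: HUK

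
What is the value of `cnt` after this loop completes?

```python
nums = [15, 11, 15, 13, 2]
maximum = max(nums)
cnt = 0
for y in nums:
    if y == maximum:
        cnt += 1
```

Count of max value 15 in [15, 11, 15, 13, 2]
`cnt` takes the values: 0 → 1 → 2

Answer: 2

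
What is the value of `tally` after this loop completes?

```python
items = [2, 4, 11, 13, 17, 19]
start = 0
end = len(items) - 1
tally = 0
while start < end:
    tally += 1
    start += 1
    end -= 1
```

Iterations until pointers meet (list length 6)
`tally` takes the values: 0 → 1 → 2 → 3

Answer: 3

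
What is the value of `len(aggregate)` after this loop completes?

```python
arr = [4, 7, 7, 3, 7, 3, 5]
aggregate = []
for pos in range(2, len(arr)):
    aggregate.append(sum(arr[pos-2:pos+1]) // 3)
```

Number of 3-element averages
`aggregate` takes the values: [] → [6] → [6, 5] → [6, 5, 5] → [6, 5, 5, 4] → [6, 5, 5, 4, 5]
So `len(aggregate)` = 5

Answer: 5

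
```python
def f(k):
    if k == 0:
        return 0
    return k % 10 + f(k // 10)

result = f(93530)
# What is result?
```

Sum of digits of 93530: 0 + 3 + 5 + 3 + 9 = 20

Answer: 20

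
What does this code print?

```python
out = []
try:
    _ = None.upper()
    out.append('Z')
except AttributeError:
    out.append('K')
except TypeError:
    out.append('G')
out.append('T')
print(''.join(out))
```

Execution trace: 'K' (except AttributeError) → 'T' (after the try/except). Output: KT

Answer: KT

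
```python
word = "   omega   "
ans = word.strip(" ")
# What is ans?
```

Trace:
`word = "   omega   "` → word = '   omega   '
`ans = word.strip(" ")` → ans = 'omega'
So ans = 'omega'

Answer: 'omega'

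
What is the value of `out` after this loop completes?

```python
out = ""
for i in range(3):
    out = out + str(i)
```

Concatenate digits 0 to 2
`out` takes the values: "" → "0" → "01" → "012"

Answer: "012"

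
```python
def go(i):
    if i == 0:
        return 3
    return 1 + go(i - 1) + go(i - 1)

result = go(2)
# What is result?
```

go(i) = 1 + 2·go(i-1), go(0)=3. Closed form: (3+1)·2^2 - 1 = 15.

Answer: 15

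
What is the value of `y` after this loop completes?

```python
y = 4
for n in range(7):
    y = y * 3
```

Multiply by 3, 7 times: 4 * 3^7 = 8748
`y` takes the values: 4 → 12 → 36 → 108 → 324 → 972 → 2916 → 8748

Answer: 8748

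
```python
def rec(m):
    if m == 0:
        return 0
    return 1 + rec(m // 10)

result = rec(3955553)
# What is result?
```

Count of digits of 3955553: 7

Answer: 7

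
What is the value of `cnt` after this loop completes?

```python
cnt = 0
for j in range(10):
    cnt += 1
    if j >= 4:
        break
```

Loop breaks when j reaches 4, cnt is 5
`cnt` takes the values: 0 → 1 → 2 → 3 → 4 → 5

Answer: 5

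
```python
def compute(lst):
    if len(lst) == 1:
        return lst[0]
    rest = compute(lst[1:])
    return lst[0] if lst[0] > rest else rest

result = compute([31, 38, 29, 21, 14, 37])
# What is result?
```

Recursive max over [31, 38, 29, 21, 14, 37] = 38

Answer: 38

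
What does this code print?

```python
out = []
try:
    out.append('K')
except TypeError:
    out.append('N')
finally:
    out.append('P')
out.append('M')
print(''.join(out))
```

Execution trace: 'K' (try body, no exception) → 'P' (finally) → 'M' (after the try/except). Output: KPM

Answer: KPM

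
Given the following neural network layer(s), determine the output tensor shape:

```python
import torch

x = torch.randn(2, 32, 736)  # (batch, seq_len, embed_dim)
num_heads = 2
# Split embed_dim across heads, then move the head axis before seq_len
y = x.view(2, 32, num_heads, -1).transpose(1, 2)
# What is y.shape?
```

Input: (2, 32, 736) -> head_dim = 736 // 2 = 368; after view: (2, 32, 2, 368) -> after transpose(1, 2): (2, 2, 32, 368) -> Output: (2, 2, 32, 368)

Answer: (2, 2, 32, 368)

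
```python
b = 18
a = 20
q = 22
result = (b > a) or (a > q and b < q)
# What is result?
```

Trace:
`b = 18` → b = 18
`a = 20` → a = 20
`q = 22` → q = 22
`result = (b > a) or (a > q and b < q)` → result = False
So result = False

Answer: False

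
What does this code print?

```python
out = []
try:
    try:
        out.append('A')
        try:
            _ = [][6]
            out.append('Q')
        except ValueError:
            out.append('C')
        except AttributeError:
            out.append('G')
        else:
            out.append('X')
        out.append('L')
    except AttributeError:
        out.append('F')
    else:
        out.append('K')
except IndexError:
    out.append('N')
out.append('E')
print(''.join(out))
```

Execution trace: 'A' (try body) → 'N' (outer except IndexError) → 'E' (after the try/except). Output: ANE

Answer: ANE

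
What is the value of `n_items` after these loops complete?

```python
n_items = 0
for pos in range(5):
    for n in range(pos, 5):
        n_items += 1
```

Upper triangle: 5 + 4 + ... + 1
`n_items` takes the values: 0 → 1 → 2 → 3 → 4 → 5 → 6 → 7 → 8 → 9 → 10 → 11 → 12 → 13 → 14 → 15

Answer: 15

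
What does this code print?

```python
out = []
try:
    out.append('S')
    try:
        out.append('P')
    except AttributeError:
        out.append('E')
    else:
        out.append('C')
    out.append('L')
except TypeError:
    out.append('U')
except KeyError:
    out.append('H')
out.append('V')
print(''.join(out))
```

Execution trace: 'S' (try body) → 'P' (inner try body, no exception) → 'C' (inner else) → 'L' (try body, no exception) → 'V' (after the try/except). Output: SPCLV

Answer: SPCLV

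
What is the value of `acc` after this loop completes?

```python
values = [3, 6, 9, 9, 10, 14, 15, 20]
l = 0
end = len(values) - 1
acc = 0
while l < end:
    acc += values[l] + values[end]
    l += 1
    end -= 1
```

Sum of pairs from ends
`acc` takes the values: 0 → 23 → 44 → 67 → 86

Answer: 86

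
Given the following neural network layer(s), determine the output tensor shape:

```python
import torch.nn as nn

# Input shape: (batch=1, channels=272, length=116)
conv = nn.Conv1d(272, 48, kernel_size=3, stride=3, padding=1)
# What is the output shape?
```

Input: (1, 272, 116) -> Output: (1, 48, 39)

Answer: (1, 48, 39)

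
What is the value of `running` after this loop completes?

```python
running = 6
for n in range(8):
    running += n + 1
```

Start at 6, add 1 to 8 = 42
`running` takes the values: 6 → 7 → 9 → 12 → 16 → 21 → 27 → 34 → 42

Answer: 42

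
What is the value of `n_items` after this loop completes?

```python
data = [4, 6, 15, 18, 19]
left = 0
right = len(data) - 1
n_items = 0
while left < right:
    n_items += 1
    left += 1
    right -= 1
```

Iterations until pointers meet (list length 5)
`n_items` takes the values: 0 → 1 → 2

Answer: 2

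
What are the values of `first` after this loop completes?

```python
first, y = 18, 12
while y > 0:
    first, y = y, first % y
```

GCD of 18 and 12
`first` takes the values: 18 → 12 → 6

Answer: 6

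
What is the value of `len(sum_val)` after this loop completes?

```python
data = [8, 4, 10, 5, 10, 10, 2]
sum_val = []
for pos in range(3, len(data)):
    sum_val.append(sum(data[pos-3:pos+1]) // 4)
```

Number of 4-element averages
`sum_val` takes the values: [] → [6] → [6, 7] → [6, 7, 8] → [6, 7, 8, 6]
So `len(sum_val)` = 4

Answer: 4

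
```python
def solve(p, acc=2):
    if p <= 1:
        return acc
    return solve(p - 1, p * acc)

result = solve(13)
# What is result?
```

Accumulator trace (n, acc): (13, 2) -> (12, 26) -> (11, 312) -> (10, 3432) -> (9, 34320) -> (8, 308880) -> (7, 2471040) -> (6, 17297280) -> (5, 103783680) -> (4, 518918400) -> (3, 2075673600) -> (2, 6227020800) -> (1, 12454041600) -> return 12454041600

Answer: 12454041600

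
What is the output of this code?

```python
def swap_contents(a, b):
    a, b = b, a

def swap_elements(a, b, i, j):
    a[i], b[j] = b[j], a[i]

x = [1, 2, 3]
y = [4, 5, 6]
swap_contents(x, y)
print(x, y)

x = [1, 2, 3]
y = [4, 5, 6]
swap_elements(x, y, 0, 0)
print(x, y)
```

Key concept: parameter rebinding vs mutation.
Step by step:
`x = [1, 2, 3]` → x = [1, 2, 3]
`y = [4, 5, 6]` → y = [4, 5, 6]
`swap_contents(x, y)` → no visible change to tracked variables
`print(x, y)` → prints [1, 2, 3] [4, 5, 6]
`x = [1, 2, 3]` → x = [1, 2, 3]
`y = [4, 5, 6]` → y = [4, 5, 6]
`swap_elements(x, y, 0, 0)` → x = [4, 2, 3]; y = [1, 5, 6]
`print(x, y)` → prints [4, 2, 3] [1, 5, 6]

Answer:
[1, 2, 3] [4, 5, 6]
[4, 2, 3] [1, 5, 6]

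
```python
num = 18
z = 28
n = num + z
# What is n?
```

Trace:
`num = 18` → num = 18
`z = 28` → z = 28
`n = num + z` → n = 46
So n = 46

Answer: 46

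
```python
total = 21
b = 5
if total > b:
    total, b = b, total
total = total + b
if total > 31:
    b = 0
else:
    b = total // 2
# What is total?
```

Trace:
`total = 21` → total = 21
`b = 5` → b = 5
`if total > b: ...` → total > b is True → total = 5; b = 21
`total = total + b` → total = 26
`if total > 31: ...` → total > 31 is False, take else branch → b = 13
So total = 26

Answer: 26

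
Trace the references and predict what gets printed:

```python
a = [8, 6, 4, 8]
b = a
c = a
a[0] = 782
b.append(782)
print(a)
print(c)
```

Key concept: multiple aliases.
Step by step:
`a = [8, 6, 4, 8]` → a = [8, 6, 4, 8]
`b = a` → b = [8, 6, 4, 8] (same object as a)
`c = a` → c = [8, 6, 4, 8] (same object as a, b)
`a[0] = 782` → a = [782, 6, 4, 8] (same object as b, c); b = [782, 6, 4, 8] (same object as a, c); c = [782, 6, 4, 8] (same object as a, b)
`b.append(782)` → a = [782, 6, 4, 8, 782] (same object as b, c); b = [782, 6, 4, 8, 782] (same object as a, c); c = [782, 6, 4, 8, 782] (same object as a, b)
`print(a)` → prints [782, 6, 4, 8, 782]
`print(c)` → prints [782, 6, 4, 8, 782]

Answer:
[782, 6, 4, 8, 782]
[782, 6, 4, 8, 782]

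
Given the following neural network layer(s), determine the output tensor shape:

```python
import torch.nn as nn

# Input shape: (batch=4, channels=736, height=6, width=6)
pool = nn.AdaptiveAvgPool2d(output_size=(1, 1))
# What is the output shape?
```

Input: (4, 736, 6, 6) -> Output: (4, 736, 1, 1)

Answer: (4, 736, 1, 1)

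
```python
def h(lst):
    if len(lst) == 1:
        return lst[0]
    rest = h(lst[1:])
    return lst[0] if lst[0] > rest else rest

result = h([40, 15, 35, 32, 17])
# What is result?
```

Recursive max over [40, 15, 35, 32, 17] = 40

Answer: 40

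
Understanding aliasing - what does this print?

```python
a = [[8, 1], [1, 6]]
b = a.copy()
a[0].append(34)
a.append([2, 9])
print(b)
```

Key concept: shallow copy with nested lists.
Step by step:
`a = [[8, 1], [1, 6]]` → a = [[8, 1], [1, 6]]
`b = a.copy()` → b = [[8, 1], [1, 6]]
`a[0].append(34)` → a = [[8, 1, 34], [1, 6]]; b = [[8, 1, 34], [1, 6]]
`a.append([2, 9])` → a = [[8, 1, 34], [1, 6], [2, 9]]
`print(b)` → prints [[8, 1, 34], [1, 6]]

Answer: [[8, 1, 34], [1, 6]]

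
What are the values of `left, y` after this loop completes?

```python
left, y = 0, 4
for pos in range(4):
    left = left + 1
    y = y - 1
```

left goes 0→4, y goes 4→0
`left, y` takes the values: (0, 4) → (1, 4) → (1, 3) → (2, 3) → (2, 2) → (3, 2) → (3, 1) → (4, 1) → (4, 0)

Answer: 4, 0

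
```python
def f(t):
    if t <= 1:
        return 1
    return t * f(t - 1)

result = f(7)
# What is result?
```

f(7) = 7 * 6 * 5 * 4 * 3 * 2 * 1 = 5040

Answer: 5040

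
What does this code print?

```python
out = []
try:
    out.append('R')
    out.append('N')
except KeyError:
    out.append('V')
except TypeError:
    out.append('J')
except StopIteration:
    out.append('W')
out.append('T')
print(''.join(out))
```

Execution trace: 'R' (try body) → 'N' (try body, no exception) → 'T' (after the try/except). Output: RNT

Answer: RNT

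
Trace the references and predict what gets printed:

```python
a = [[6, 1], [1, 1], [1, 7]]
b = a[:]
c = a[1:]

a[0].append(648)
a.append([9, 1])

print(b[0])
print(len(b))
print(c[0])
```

Key concept: slice with nested mutation.
Step by step:
`a = [[6, 1], [1, 1], [1, 7]]` → a = [[6, 1], [1, 1], [1, 7]]
`b = a[:]` → b = [[6, 1], [1, 1], [1, 7]]
`c = a[1:]` → c = [[1, 1], [1, 7]]
`a[0].append(648)` → a = [[6, 1, 648], [1, 1], [1, 7]]; b = [[6, 1, 648], [1, 1], [1, 7]]
`a.append([9, 1])` → a = [[6, 1, 648], [1, 1], [1, 7], [9, 1]]
`print(b[0])` → prints [6, 1, 648]
`print(len(b))` → prints 3
`print(c[0])` → prints [1, 1]

Answer:
[6, 1, 648]
3
[1, 1]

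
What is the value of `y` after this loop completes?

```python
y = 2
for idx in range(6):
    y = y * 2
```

Multiply by 2, 6 times: 2 * 2^6 = 128
`y` takes the values: 2 → 4 → 8 → 16 → 32 → 64 → 128

Answer: 128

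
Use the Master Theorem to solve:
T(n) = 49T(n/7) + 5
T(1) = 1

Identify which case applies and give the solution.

a=49, b=7, f(n)=5. log_7(49) = 2. Since c=0 < 2, Case 1 applies: T(n) = Θ(n^log_b(a)) = O(n^2).

Answer: O(n^2) - Case 1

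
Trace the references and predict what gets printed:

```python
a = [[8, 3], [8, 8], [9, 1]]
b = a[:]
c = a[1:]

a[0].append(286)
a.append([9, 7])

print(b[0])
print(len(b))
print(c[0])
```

Key concept: slice with nested mutation.
Step by step:
`a = [[8, 3], [8, 8], [9, 1]]` → a = [[8, 3], [8, 8], [9, 1]]
`b = a[:]` → b = [[8, 3], [8, 8], [9, 1]]
`c = a[1:]` → c = [[8, 8], [9, 1]]
`a[0].append(286)` → a = [[8, 3, 286], [8, 8], [9, 1]]; b = [[8, 3, 286], [8, 8], [9, 1]]
`a.append([9, 7])` → a = [[8, 3, 286], [8, 8], [9, 1], [9, 7]]
`print(b[0])` → prints [8, 3, 286]
`print(len(b))` → prints 3
`print(c[0])` → prints [8, 8]

Answer:
[8, 3, 286]
3
[8, 8]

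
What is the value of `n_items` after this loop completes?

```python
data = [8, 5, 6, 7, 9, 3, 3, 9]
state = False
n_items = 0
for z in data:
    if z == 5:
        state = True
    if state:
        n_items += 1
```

Count elements after first 5 in [8, 5, 6, 7, 9, 3, 3, 9]
`n_items` takes the values: 0 → 1 → 2 → 3 → 4 → 5 → 6 → 7

Answer: 7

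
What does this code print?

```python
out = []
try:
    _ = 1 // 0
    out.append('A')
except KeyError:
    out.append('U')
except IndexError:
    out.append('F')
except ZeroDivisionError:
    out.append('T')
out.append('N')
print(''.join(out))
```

Execution trace: 'T' (except ZeroDivisionError) → 'N' (after the try/except). Output: TN

Answer: TN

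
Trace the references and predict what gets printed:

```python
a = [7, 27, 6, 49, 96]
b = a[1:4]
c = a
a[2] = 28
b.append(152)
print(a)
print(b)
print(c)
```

Key concept: slice vs alias.
Step by step:
`a = [7, 27, 6, 49, 96]` → a = [7, 27, 6, 49, 96]
`b = a[1:4]` → b = [27, 6, 49]
`c = a` → c = [7, 27, 6, 49, 96] (same object as a)
`a[2] = 28` → a = [7, 27, 28, 49, 96] (same object as c); c = [7, 27, 28, 49, 96] (same object as a)
`b.append(152)` → b = [27, 6, 49, 152]
`print(a)` → prints [7, 27, 28, 49, 96]
`print(b)` → prints [27, 6, 49, 152]
`print(c)` → prints [7, 27, 28, 49, 96]

Answer:
[7, 27, 28, 49, 96]
[27, 6, 49, 152]
[7, 27, 28, 49, 96]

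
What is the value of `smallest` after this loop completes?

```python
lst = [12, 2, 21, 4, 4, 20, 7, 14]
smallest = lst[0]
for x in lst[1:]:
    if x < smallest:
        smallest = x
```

Minimum of [12, 2, 21, 4, 4, 20, 7, 14]
`smallest` takes the values: 12 → 2

Answer: 2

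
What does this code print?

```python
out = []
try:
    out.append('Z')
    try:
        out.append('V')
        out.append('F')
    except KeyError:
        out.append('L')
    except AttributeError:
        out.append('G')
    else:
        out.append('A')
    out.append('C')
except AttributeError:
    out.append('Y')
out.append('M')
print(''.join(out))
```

Execution trace: 'Z' (try body) → 'V' (inner try body) → 'F' (inner try body, no exception) → 'A' (inner else) → 'C' (try body, no exception) → 'M' (after the try/except). Output: ZVFACM

Answer: ZVFACM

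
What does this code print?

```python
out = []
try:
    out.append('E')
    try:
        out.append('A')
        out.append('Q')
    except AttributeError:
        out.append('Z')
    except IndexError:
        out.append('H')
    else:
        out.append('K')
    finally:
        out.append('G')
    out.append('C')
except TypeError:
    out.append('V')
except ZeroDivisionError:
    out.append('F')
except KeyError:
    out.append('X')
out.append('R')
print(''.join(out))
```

Execution trace: 'E' (try body) → 'A' (inner try body) → 'Q' (inner try body, no exception) → 'K' (inner else) → 'G' (inner finally) → 'C' (try body, no exception) → 'R' (after the try/except). Output: EAQKGCR

Answer: EAQKGCR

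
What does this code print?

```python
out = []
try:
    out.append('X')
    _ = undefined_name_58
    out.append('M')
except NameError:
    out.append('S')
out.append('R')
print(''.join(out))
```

Execution trace: 'X' (try body) → 'S' (except NameError) → 'R' (after the try/except). Output: XSR

Answer: XSR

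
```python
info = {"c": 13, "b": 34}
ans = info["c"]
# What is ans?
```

Trace:
`info = {"c": 13, "b": 34}` → info = {'c': 13, 'b': 34}
`ans = info["c"]` → ans = 13
So ans = 13

Answer: 13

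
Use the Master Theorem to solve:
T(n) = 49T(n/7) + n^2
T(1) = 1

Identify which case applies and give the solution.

a=49, b=7, f(n)=n^2. log_7(49) = 2. Since c=2 = 2, Case 2 applies: T(n) = Θ(n^log_b(a) · log n) = O(n^2 log n).

Answer: O(n^2 log n) - Case 2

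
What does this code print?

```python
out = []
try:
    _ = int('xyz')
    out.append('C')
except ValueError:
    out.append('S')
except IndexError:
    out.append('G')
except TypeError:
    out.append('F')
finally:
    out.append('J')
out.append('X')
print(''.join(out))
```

Execution trace: 'S' (except ValueError) → 'J' (finally) → 'X' (after the try/except). Output: SJX

Answer: SJX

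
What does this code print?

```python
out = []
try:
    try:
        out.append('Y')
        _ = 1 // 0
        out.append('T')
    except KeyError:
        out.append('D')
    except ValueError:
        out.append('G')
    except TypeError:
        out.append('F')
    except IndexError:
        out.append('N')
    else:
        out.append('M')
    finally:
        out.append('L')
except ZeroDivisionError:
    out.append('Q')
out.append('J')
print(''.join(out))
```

Execution trace: 'Y' (try body) → 'L' (finally) → 'Q' (outer except ZeroDivisionError) → 'J' (after the try/except). Output: YLQJ

Answer: YLQJ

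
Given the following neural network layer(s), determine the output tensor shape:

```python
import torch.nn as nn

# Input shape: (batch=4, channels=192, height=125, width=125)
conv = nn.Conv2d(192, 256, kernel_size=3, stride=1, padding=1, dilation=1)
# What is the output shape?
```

Input: (4, 192, 125, 125) -> Output: (4, 256, 125, 125)

Answer: (4, 256, 125, 125)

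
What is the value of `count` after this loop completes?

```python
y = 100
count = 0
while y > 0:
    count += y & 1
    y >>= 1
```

Count set bits in 100 (binary: 0b1100100)
`count` takes the values: 0 → 1 → 2 → 3

Answer: 3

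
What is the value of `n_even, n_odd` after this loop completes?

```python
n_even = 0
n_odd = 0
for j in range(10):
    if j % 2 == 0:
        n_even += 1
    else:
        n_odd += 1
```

Count evens and odds in range(10)
`n_even, n_odd` takes the values: (0, 0) → (1, 0) → (1, 1) → (2, 1) → (2, 2) → (3, 2) → (3, 3) → (4, 3) → (4, 4) → (5, 4) → (5, 5)

Answer: 5, 5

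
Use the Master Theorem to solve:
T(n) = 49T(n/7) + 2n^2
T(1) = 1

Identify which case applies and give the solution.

a=49, b=7, f(n)=2n^2. log_7(49) = 2. Since c=2 = 2, Case 2 applies: T(n) = Θ(n^log_b(a) · log n) = O(n^2 log n).

Answer: O(n^2 log n) - Case 2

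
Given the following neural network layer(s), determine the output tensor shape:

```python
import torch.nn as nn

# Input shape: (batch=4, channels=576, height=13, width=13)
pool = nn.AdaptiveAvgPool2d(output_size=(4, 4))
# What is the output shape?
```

Input: (4, 576, 13, 13) -> Output: (4, 576, 4, 4)

Answer: (4, 576, 4, 4)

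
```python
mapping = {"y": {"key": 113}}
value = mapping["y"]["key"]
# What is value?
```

Trace:
`mapping = {"y": {"key": 113}}` → mapping = {'y': {'key': 113}}
`value = mapping["y"]["key"]` → value = 113
So value = 113

Answer: 113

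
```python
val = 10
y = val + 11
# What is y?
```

Trace:
`val = 10` → val = 10
`y = val + 11` → y = 21
So y = 21

Answer: 21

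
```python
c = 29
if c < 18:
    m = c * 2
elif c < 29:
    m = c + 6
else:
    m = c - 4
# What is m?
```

Trace:
`c = 29` → c = 29
`if c < 18: ...` → c < 18 is False, c < 29 is False, take else branch → m = 25
So m = 25

Answer: 25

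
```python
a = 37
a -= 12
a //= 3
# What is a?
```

Trace:
`a = 37` → a = 37
`a -= 12` → a = 25
`a //= 3` → a = 8
So a = 8

Answer: 8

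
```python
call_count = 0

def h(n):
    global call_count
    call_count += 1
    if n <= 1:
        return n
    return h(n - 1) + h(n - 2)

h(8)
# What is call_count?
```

Calls(n) = 1 + Calls(n-1) + Calls(n-2); Calls(0)=Calls(1)=1. For n=8 this gives 67.

Answer: 67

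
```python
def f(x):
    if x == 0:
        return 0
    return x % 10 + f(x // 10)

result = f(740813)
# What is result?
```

Sum of digits of 740813: 3 + 1 + 8 + 0 + 4 + 7 = 23

Answer: 23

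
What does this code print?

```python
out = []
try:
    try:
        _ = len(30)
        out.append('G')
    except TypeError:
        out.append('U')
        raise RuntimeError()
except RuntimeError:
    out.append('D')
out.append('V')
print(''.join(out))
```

Execution trace: 'U' (inner except TypeError) → 'D' (outer except RuntimeError) → 'V' (after the try/except). Output: UDV

Answer: UDV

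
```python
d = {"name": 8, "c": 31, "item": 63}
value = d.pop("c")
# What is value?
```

Trace:
`d = {"name": 8, "c": 31, "item": 63}` → d = {'name': 8, 'c': 31, 'item': 63}
`value = d.pop("c")` → d = {'name': 8, 'item': 63}; value = 31
So value = 31

Answer: 31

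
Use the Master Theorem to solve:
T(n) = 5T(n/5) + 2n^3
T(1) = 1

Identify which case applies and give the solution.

a=5, b=5, f(n)=2n^3. log_5(5) = 1. Since c=3 > 1 and the regularity condition holds (5(n/5)^3 = (5/5^3)n^3 with 5/5^3 < 1), Case 3 applies: T(n) = Θ(f(n)) = O(n^3).

Answer: O(n^3) - Case 3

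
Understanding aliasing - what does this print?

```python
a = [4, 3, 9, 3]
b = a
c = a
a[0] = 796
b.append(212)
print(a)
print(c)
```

Key concept: multiple aliases.
Step by step:
`a = [4, 3, 9, 3]` → a = [4, 3, 9, 3]
`b = a` → b = [4, 3, 9, 3] (same object as a)
`c = a` → c = [4, 3, 9, 3] (same object as a, b)
`a[0] = 796` → a = [796, 3, 9, 3] (same object as b, c); b = [796, 3, 9, 3] (same object as a, c); c = [796, 3, 9, 3] (same object as a, b)
`b.append(212)` → a = [796, 3, 9, 3, 212] (same object as b, c); b = [796, 3, 9, 3, 212] (same object as a, c); c = [796, 3, 9, 3, 212] (same object as a, b)
`print(a)` → prints [796, 3, 9, 3, 212]
`print(c)` → prints [796, 3, 9, 3, 212]

Answer:
[796, 3, 9, 3, 212]
[796, 3, 9, 3, 212]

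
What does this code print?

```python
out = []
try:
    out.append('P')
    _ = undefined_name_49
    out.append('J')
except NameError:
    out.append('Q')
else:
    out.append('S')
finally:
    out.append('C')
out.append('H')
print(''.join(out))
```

Execution trace: 'P' (try body) → 'Q' (except NameError) → 'C' (finally) → 'H' (after the try/except). Output: PQCH

Answer: PQCH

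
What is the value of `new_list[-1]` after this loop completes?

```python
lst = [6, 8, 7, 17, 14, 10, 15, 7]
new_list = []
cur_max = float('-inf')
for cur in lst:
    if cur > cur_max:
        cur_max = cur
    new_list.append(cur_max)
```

Running max ends at 17
`new_list` takes the values: [] → [6] → [6, 8] → [6, 8, 8] → [6, 8, 8, 17] → [6, 8, 8, 17, 17] → [6, 8, 8, 17, 17, 17] → [6, 8, 8, 17, 17, 17, 17] → [6, 8, 8, 17, 17, 17, 17, 17]
So `new_list[-1]` = 17

Answer: 17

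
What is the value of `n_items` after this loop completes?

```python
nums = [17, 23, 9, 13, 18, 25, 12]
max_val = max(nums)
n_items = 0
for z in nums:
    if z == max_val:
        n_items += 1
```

Count of max value 25 in [17, 23, 9, 13, 18, 25, 12]
`n_items` takes the values: 0 → 1

Answer: 1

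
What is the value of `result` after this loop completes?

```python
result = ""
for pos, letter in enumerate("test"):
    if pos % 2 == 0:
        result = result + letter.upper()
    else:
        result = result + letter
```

Uppercase even positions in 'test'
`result` takes the values: "" → "T" → "Te" → "TeS" → "TeSt"

Answer: "TeSt"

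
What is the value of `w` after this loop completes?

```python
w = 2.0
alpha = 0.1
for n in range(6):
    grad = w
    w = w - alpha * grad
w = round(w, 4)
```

Gradient descent: w = 2.0 * (1 - 0.1)^6
`w` takes the values: 2.0 → 1.8 → 1.62 → 1.458 → 1.3122 → 1.18098 → 1.062882 → 1.0629

Answer: 1.0629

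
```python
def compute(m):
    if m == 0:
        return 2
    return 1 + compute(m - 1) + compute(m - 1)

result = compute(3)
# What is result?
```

compute(m) = 1 + 2·compute(m-1), compute(0)=2. Closed form: (2+1)·2^3 - 1 = 23.

Answer: 23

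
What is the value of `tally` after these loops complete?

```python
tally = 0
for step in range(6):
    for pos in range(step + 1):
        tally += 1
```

Triangle: 1 + 2 + ... + 6
`tally` takes the values: 0 → 1 → 2 → 3 → 4 → 5 → 6 → 7 → 8 → 9 → 10 → 11 → 12 → 13 → 14 → 15 → 16 → 17 → 18 → 19 → 20 → 21

Answer: 21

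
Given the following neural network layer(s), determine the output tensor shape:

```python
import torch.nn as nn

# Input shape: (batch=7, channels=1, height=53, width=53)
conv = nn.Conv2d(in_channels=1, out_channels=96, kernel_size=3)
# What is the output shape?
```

Input: (7, 1, 53, 53) -> Output: (7, 96, 51, 51)

Answer: (7, 96, 51, 51)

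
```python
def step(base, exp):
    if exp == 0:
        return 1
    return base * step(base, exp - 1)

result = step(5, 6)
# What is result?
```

step(5, 6) = 5 * 5 * 5 * 5 * 5 * 5 = 15625

Answer: 15625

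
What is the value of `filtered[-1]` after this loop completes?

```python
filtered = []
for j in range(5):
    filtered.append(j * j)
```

Last element of squares 0 to 4
`filtered` takes the values: [] → [0] → [0, 1] → [0, 1, 4] → [0, 1, 4, 9] → [0, 1, 4, 9, 16]
So `filtered[-1]` = 16

Answer: 16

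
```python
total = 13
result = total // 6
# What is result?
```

Trace:
`total = 13` → total = 13
`result = total // 6` → result = 2
So result = 2

Answer: 2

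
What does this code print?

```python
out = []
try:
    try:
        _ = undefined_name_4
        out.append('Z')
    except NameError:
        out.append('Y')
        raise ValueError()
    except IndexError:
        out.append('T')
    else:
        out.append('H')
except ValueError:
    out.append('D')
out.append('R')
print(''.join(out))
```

Execution trace: 'Y' (inner except NameError) → 'D' (outer except ValueError) → 'R' (after the try/except). Output: YDR

Answer: YDR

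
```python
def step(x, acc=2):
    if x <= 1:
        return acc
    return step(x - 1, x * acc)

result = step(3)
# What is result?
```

Accumulator trace (n, acc): (3, 2) -> (2, 6) -> (1, 12) -> return 12

Answer: 12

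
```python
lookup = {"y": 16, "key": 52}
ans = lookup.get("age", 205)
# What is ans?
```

Trace:
`lookup = {"y": 16, "key": 52}` → lookup = {'y': 16, 'key': 52}
`ans = lookup.get("age", 205)` → ans = 205
So ans = 205

Answer: 205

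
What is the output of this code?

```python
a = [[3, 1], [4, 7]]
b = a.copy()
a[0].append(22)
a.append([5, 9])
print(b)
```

Key concept: shallow copy with nested lists.
Step by step:
`a = [[3, 1], [4, 7]]` → a = [[3, 1], [4, 7]]
`b = a.copy()` → b = [[3, 1], [4, 7]]
`a[0].append(22)` → a = [[3, 1, 22], [4, 7]]; b = [[3, 1, 22], [4, 7]]
`a.append([5, 9])` → a = [[3, 1, 22], [4, 7], [5, 9]]
`print(b)` → prints [[3, 1, 22], [4, 7]]

Answer: [[3, 1, 22], [4, 7]]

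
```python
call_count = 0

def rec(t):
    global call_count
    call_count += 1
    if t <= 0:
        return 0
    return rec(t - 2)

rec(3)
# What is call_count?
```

Linear recursion stepping by 2: 3 calls from t=3 down to ≤0.

Answer: 3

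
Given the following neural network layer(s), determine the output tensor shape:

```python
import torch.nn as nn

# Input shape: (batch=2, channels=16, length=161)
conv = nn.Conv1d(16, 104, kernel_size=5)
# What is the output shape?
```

Input: (2, 16, 161) -> Output: (2, 104, 157)

Answer: (2, 104, 157)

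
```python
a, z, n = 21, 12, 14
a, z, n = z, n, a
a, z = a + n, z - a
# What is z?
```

Trace:
`a, z, n = 21, 12, 14` → a = 21; z = 12; n = 14
`a, z, n = z, n, a` → a = 12; z = 14; n = 21
`a, z = a + n, z - a` → a = 33; z = 2
So z = 2

Answer: 2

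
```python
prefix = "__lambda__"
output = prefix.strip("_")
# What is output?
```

Trace:
`prefix = "__lambda__"` → prefix = '__lambda__'
`output = prefix.strip("_")` → output = 'lambda'
So output = 'lambda'

Answer: 'lambda'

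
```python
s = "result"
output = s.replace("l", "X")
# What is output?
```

Trace:
`s = "result"` → s = 'result'
`output = s.replace("l", "X")` → output = 'resuXt'
So output = 'resuXt'

Answer: 'resuXt'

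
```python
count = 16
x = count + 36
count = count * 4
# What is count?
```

Trace:
`count = 16` → count = 16
`x = count + 36` → x = 52
`count = count * 4` → count = 64
So count = 64

Answer: 64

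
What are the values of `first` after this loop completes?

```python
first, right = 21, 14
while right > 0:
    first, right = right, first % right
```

GCD of 21 and 14
`first` takes the values: 21 → 14 → 7

Answer: 7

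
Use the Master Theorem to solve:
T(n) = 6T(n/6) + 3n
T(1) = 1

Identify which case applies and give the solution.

a=6, b=6, f(n)=3n. log_6(6) = 1. Since c=1 = 1, Case 2 applies: T(n) = Θ(n^log_b(a) · log n) = O(n log n).

Answer: O(n log n) - Case 2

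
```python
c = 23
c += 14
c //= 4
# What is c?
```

Trace:
`c = 23` → c = 23
`c += 14` → c = 37
`c //= 4` → c = 9
So c = 9

Answer: 9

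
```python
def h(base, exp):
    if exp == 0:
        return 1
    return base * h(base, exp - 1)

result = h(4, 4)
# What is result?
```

h(4, 4) = 4 * 4 * 4 * 4 = 256

Answer: 256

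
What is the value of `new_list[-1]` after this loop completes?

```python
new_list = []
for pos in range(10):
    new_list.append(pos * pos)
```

Last element of squares 0 to 9
`new_list` takes the values: [] → [0] → [0, 1] → [0, 1, 4] → [0, 1, 4, 9] → [0, 1, 4, 9, 16] → [0, 1, 4, 9, 16, 25] → [0, 1, 4, 9, 16, 25, 36] → [0, 1, 4, 9, 16, 25, 36, 49] → [0, 1, 4, 9, 16, 25, 36, 49, 64] → [0, 1, 4, 9, 16, 25, 36, 49, 64, 81]
So `new_list[-1]` = 81

Answer: 81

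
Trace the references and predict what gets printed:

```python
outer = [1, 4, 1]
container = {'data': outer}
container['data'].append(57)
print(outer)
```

Key concept: dict holds reference to list.
Step by step:
`outer = [1, 4, 1]` → outer = [1, 4, 1]
`container = {'data': outer}` → container = {'data': [1, 4, 1]}
`container['data'].append(57)` → outer = [1, 4, 1, 57]; container = {'data': [1, 4, 1, 57]}
`print(outer)` → prints [1, 4, 1, 57]

Answer: [1, 4, 1, 57]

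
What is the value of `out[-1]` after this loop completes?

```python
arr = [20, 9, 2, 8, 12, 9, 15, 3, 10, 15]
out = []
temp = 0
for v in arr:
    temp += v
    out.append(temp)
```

Cumulative sum ends at 103
`out` takes the values: [] → [20] → [20, 29] → [20, 29, 31] → [20, 29, 31, 39] → [20, 29, 31, 39, 51] → [20, 29, 31, 39, 51, 60] → [20, 29, 31, 39, 51, 60, 75] → [20, 29, 31, 39, 51, 60, 75, 78] → [20, 29, 31, 39, 51, 60, 75, 78, 88] → [20, 29, 31, 39, 51, 60, 75, 78, 88, 103]
So `out[-1]` = 103

Answer: 103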